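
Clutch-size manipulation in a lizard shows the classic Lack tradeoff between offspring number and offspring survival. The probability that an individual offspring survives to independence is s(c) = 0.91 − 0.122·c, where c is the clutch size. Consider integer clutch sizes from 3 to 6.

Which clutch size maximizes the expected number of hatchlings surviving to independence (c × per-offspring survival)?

4

Expected hatchlings surviving to independence = c × s(c):
  c=3: 3 × 0.544 = 1.632
  c=4: 4 × 0.422 = 1.688
  c=5: 5 × 0.300 = 1.500
  c=6: 6 × 0.178 = 1.068
Maximum at c = 4 (1.688 hatchlings surviving to independence).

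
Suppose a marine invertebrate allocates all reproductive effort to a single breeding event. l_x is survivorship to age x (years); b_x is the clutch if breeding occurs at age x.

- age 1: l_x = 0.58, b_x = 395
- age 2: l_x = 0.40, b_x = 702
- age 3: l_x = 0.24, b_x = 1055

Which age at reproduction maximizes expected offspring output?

Expected offspring if breeding at age x = l_x × b_x:
  age 1: 0.58 × 395 = 229.100
  age 2: 0.40 × 702 = 280.800
  age 3: 0.24 × 1055 = 253.200
Maximum at age 2 (280.800).

2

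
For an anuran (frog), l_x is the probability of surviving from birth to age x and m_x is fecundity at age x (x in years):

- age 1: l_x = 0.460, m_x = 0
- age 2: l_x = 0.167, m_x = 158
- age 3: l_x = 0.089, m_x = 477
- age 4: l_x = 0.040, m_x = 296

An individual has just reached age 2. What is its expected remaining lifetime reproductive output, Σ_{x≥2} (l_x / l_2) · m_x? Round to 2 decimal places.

l_2 = 0.167. Conditional survival from age 2 to x is l_x / l_2.
  x=2: (0.167/0.167) × 158 = 158.0000
  x=3: (0.089/0.167) × 477 = 254.2096
  x=4: (0.040/0.167) × 296 = 70.8982
Sum = 158.0000 + 254.2096 + 70.8982 = 483.1078

483.11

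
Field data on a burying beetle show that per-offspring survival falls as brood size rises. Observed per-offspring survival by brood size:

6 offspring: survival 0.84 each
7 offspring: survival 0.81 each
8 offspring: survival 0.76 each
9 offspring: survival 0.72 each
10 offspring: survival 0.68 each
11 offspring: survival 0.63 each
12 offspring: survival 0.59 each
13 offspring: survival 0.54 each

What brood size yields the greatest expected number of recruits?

12

Expected recruits = c × s(c):
  c=6: 6 × 0.84 = 5.040
  c=7: 7 × 0.81 = 5.670
  c=8: 8 × 0.76 = 6.080
  c=9: 9 × 0.72 = 6.480
  c=10: 10 × 0.68 = 6.800
  c=11: 11 × 0.63 = 6.930
  c=12: 12 × 0.59 = 7.080
  c=13: 13 × 0.54 = 7.020
Maximum at c = 12 (7.080 recruits).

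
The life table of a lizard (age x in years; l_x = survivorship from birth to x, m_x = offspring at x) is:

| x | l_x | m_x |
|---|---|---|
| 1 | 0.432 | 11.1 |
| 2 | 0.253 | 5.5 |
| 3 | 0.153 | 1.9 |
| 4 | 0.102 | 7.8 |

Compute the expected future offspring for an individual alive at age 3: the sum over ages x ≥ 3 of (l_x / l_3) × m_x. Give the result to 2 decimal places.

7.10

l_3 = 0.153. Conditional survival from age 3 to x is l_x / l_3.
  x=3: (0.153/0.153) × 1.9 = 1.9000
  x=4: (0.102/0.153) × 7.8 = 5.2000
Sum = 1.9000 + 5.2000 = 7.1000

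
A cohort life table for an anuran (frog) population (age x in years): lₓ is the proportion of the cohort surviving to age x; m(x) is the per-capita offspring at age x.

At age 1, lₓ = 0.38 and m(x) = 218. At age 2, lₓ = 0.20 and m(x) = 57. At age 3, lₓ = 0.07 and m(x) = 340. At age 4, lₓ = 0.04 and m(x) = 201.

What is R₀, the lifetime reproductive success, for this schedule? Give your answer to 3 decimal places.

126.080

R₀ = Σ lₓ m(x):
  age 1: 0.38 × 218 = 82.8400
  age 2: 0.20 × 57 = 11.4000
  age 3: 0.07 × 340 = 23.8000
  age 4: 0.04 × 201 = 8.0400
R₀ = 82.8400 + 11.4000 + 23.8000 + 8.0400 = 126.0800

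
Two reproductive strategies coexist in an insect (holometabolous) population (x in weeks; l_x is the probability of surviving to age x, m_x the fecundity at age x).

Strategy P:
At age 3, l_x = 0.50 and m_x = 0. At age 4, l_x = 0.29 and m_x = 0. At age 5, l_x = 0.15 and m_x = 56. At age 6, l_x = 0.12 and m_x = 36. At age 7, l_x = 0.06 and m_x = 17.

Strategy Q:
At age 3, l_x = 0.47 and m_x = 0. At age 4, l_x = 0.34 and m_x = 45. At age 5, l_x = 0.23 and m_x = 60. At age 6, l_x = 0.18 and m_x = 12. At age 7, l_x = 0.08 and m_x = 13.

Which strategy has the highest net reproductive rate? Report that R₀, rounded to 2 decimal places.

Strategy P: R₀ = 0.50×0 + 0.29×0 + 0.15×56 + 0.12×36 + 0.06×17 = 13.7400
Strategy Q: R₀ = 0.47×0 + 0.34×45 + 0.23×60 + 0.18×12 + 0.08×13 = 32.3000
Highest R₀: strategy Q with 32.3000.

32.30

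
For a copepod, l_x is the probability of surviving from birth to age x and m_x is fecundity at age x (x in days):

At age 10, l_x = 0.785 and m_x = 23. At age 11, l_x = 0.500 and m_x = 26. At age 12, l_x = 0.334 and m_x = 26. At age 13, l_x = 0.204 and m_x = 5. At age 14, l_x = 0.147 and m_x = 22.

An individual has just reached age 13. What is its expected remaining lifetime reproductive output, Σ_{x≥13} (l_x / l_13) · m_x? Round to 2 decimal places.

l_13 = 0.204. Conditional survival from age 13 to x is l_x / l_13.
  x=13: (0.204/0.204) × 5 = 5.0000
  x=14: (0.147/0.204) × 22 = 15.8529
Sum = 5.0000 + 15.8529 = 20.8529

20.85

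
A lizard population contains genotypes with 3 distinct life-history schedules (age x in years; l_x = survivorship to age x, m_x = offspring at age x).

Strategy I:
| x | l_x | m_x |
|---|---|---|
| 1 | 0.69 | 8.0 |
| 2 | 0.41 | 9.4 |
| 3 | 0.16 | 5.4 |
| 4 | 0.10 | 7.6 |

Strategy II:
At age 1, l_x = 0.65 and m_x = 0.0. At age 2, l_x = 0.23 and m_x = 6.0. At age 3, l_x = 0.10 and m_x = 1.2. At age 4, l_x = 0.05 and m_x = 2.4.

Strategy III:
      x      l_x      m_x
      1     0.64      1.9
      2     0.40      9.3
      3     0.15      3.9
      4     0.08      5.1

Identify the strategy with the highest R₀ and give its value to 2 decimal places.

11.00

Strategy I: R₀ = 0.69×8.0 + 0.41×9.4 + 0.16×5.4 + 0.10×7.6 = 10.9980
Strategy II: R₀ = 0.65×0.0 + 0.23×6.0 + 0.10×1.2 + 0.05×2.4 = 1.6200
Strategy III: R₀ = 0.64×1.9 + 0.40×9.3 + 0.15×3.9 + 0.08×5.1 = 5.9290
Highest R₀: strategy I with 10.9980.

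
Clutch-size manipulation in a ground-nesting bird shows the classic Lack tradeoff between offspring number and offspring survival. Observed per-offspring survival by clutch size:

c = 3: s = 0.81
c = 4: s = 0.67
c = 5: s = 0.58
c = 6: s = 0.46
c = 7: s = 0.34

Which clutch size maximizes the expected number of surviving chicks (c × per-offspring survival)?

Expected surviving chicks = c × s(c):
  c=3: 3 × 0.81 = 2.430
  c=4: 4 × 0.67 = 2.680
  c=5: 5 × 0.58 = 2.900
  c=6: 6 × 0.46 = 2.760
  c=7: 7 × 0.34 = 2.380
Maximum at c = 5 (2.900 surviving chicks).

5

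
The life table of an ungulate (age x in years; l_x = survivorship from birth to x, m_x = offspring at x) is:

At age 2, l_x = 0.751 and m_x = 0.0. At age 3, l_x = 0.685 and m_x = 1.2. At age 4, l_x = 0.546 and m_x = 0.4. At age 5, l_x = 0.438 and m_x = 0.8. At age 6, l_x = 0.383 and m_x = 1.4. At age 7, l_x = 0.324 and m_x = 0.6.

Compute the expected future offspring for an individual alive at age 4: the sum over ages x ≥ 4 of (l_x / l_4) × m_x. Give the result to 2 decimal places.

l_4 = 0.546. Conditional survival from age 4 to x is l_x / l_4.
  x=4: (0.546/0.546) × 0.4 = 0.4000
  x=5: (0.438/0.546) × 0.8 = 0.6418
  x=6: (0.383/0.546) × 1.4 = 0.9821
  x=7: (0.324/0.546) × 0.6 = 0.3560
Sum = 0.4000 + 0.6418 + 0.9821 + 0.3560 = 2.3799

2.38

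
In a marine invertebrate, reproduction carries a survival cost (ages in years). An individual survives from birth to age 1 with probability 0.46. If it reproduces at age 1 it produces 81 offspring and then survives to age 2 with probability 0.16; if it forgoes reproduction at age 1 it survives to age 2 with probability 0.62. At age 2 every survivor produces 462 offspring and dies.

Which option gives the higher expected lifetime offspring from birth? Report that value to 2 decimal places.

breed at age 1: R₀ = 0.46 × (81 + 0.16 × 462) = 0.46 × 154.9200 = 71.2632
delay to age 2: R₀ = 0.46 × (0.62 × 462) = 0.46 × 286.4400 = 131.7624
Higher: delay to age 2 (131.7624).

131.76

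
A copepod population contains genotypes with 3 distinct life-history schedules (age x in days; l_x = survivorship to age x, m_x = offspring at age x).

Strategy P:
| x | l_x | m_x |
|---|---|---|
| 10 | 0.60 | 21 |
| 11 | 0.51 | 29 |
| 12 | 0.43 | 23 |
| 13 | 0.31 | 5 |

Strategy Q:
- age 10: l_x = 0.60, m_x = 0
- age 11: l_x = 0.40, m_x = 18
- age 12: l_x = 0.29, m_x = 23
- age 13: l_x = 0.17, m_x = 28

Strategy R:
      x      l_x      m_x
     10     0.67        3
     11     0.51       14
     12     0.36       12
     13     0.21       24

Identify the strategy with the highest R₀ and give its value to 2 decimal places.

38.83

Strategy P: R₀ = 0.60×21 + 0.51×29 + 0.43×23 + 0.31×5 = 38.8300
Strategy Q: R₀ = 0.60×0 + 0.40×18 + 0.29×23 + 0.17×28 = 18.6300
Strategy R: R₀ = 0.67×3 + 0.51×14 + 0.36×12 + 0.21×24 = 18.5100
Highest R₀: strategy P with 38.8300.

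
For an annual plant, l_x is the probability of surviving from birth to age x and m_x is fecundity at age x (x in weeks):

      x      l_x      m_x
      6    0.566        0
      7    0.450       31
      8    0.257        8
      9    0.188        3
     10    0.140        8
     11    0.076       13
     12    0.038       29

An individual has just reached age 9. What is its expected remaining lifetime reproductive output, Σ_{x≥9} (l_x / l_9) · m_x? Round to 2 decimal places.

l_9 = 0.188. Conditional survival from age 9 to x is l_x / l_9.
  x=9: (0.188/0.188) × 3 = 3.0000
  x=10: (0.140/0.188) × 8 = 5.9574
  x=11: (0.076/0.188) × 13 = 5.2553
  x=12: (0.038/0.188) × 29 = 5.8617
Sum = 3.0000 + 5.9574 + 5.2553 + 5.8617 = 20.0745

20.07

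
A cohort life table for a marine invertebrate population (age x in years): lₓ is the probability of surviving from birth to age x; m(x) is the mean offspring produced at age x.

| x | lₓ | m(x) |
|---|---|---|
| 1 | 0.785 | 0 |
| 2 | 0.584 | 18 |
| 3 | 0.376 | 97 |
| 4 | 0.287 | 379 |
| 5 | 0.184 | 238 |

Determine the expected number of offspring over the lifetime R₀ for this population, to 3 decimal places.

R₀ = Σ lₓ m(x):
  age 1: 0.785 × 0 = 0.0000
  age 2: 0.584 × 18 = 10.5120
  age 3: 0.376 × 97 = 36.4720
  age 4: 0.287 × 379 = 108.7730
  age 5: 0.184 × 238 = 43.7920
R₀ = 0.0000 + 10.5120 + 36.4720 + 108.7730 + 43.7920 = 199.5490

199.549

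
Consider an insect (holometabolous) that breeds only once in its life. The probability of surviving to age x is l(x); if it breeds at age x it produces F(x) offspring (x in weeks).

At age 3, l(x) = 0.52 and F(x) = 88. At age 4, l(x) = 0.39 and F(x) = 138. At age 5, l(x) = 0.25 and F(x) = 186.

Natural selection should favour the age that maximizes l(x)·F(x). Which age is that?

4

Expected offspring if breeding at age x = l(x) × F(x):
  age 3: 0.52 × 88 = 45.760
  age 4: 0.39 × 138 = 53.820
  age 5: 0.25 × 186 = 46.500
Maximum at age 4 (53.820).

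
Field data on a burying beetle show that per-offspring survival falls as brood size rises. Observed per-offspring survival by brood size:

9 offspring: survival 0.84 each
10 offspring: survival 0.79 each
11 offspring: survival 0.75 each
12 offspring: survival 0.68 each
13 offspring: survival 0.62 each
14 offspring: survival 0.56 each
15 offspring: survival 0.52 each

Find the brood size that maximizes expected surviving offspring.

Expected surviving offspring = c × s(c):
  c=9: 9 × 0.84 = 7.560
  c=10: 10 × 0.79 = 7.900
  c=11: 11 × 0.75 = 8.250
  c=12: 12 × 0.68 = 8.160
  c=13: 13 × 0.62 = 8.060
  c=14: 14 × 0.56 = 7.840
  c=15: 15 × 0.52 = 7.800
Maximum at c = 11 (8.250 surviving offspring).

11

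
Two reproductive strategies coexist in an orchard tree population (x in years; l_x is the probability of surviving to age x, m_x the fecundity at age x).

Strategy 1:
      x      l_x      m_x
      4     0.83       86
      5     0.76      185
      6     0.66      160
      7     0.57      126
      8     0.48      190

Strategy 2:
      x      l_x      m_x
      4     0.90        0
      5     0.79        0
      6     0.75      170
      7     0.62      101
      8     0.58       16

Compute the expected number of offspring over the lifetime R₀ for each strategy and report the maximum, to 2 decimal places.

480.60

Strategy 1: R₀ = 0.83×86 + 0.76×185 + 0.66×160 + 0.57×126 + 0.48×190 = 480.6000
Strategy 2: R₀ = 0.90×0 + 0.79×0 + 0.75×170 + 0.62×101 + 0.58×16 = 199.4000
Highest R₀: strategy 1 with 480.6000.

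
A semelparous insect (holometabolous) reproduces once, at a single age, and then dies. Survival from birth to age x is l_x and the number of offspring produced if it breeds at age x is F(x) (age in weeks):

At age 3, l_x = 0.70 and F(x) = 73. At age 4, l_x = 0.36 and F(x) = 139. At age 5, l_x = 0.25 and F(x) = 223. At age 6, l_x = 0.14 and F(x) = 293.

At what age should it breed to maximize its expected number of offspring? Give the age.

5

Expected offspring if breeding at age x = l_x × F(x):
  age 3: 0.70 × 73 = 51.100
  age 4: 0.36 × 139 = 50.040
  age 5: 0.25 × 223 = 55.750
  age 6: 0.14 × 293 = 41.020
Maximum at age 5 (55.750).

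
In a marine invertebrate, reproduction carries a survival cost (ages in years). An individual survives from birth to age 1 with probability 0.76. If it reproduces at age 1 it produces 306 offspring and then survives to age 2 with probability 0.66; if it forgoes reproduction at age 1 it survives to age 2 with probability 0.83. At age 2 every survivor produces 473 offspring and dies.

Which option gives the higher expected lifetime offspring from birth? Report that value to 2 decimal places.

breed at age 1: R₀ = 0.76 × (306 + 0.66 × 473) = 0.76 × 618.1800 = 469.8168
delay to age 2: R₀ = 0.76 × (0.83 × 473) = 0.76 × 392.5900 = 298.3684
Higher: breed at age 1 (469.8168).

469.82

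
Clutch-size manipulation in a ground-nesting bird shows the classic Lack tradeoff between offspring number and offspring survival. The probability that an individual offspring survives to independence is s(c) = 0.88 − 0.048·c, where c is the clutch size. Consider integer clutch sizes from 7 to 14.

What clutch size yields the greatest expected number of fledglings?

9

Expected fledglings = c × s(c):
  c=7: 7 × 0.544 = 3.808
  c=8: 8 × 0.496 = 3.968
  c=9: 9 × 0.448 = 4.032
  c=10: 10 × 0.400 = 4.000
  c=11: 11 × 0.352 = 3.872
  c=12: 12 × 0.304 = 3.648
  c=13: 13 × 0.256 = 3.328
  c=14: 14 × 0.208 = 2.912
Maximum at c = 9 (4.032 fledglings).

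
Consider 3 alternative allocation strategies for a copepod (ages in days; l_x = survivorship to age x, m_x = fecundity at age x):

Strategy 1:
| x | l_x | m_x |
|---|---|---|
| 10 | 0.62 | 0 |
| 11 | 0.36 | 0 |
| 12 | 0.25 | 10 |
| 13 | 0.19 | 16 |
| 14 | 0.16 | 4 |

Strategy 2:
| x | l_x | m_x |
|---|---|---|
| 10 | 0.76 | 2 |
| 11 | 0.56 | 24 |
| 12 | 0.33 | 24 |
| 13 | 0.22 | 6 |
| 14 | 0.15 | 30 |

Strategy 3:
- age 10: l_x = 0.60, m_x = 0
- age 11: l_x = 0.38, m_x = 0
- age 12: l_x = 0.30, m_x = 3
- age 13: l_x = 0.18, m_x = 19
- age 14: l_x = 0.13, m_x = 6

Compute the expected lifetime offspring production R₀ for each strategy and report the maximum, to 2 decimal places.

Strategy 1: R₀ = 0.62×0 + 0.36×0 + 0.25×10 + 0.19×16 + 0.16×4 = 6.1800
Strategy 2: R₀ = 0.76×2 + 0.56×24 + 0.33×24 + 0.22×6 + 0.15×30 = 28.7000
Strategy 3: R₀ = 0.60×0 + 0.38×0 + 0.30×3 + 0.18×19 + 0.13×6 = 5.1000
Highest R₀: strategy 2 with 28.7000.

28.70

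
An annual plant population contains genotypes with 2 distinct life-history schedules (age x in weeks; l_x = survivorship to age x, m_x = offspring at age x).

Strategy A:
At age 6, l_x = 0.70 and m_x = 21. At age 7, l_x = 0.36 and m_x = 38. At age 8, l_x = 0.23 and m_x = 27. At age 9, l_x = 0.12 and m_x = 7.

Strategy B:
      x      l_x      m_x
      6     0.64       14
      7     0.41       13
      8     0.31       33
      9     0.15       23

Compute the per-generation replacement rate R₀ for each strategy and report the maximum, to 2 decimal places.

35.43

Strategy A: R₀ = 0.70×21 + 0.36×38 + 0.23×27 + 0.12×7 = 35.4300
Strategy B: R₀ = 0.64×14 + 0.41×13 + 0.31×33 + 0.15×23 = 27.9700
Highest R₀: strategy A with 35.4300.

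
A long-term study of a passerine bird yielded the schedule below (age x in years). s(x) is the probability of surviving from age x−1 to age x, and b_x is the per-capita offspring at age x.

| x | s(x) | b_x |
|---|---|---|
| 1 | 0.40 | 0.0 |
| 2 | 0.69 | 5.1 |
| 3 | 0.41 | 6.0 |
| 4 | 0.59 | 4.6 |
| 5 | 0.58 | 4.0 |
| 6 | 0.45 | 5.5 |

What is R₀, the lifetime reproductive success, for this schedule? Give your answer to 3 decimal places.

Survivorship from birth: l_x = s_1·s_2·…·s_x.
  l_1 = 0.40000
  l_2 = 0.27600
  l_3 = 0.11316
  l_4 = 0.06676
  l_5 = 0.03872
  l_6 = 0.01743
R₀ = Σ l_x b_x:
  age 1: 0.40000 × 0.0 = 0.0000
  age 2: 0.27600 × 5.1 = 1.4076
  age 3: 0.11316 × 6.0 = 0.6790
  age 4: 0.06676 × 4.6 = 0.3071
  age 5: 0.03872 × 4.0 = 0.1549
  age 6: 0.01743 × 5.5 = 0.0959
R₀ = 0.0000 + 1.4076 + 0.6790 + 0.3071 + 0.1549 + 0.0959 = 2.6444

2.644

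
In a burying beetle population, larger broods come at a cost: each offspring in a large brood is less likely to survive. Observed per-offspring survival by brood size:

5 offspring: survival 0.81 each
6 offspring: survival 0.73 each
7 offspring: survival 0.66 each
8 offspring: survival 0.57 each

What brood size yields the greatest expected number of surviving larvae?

Expected surviving larvae = c × s(c):
  c=5: 5 × 0.81 = 4.050
  c=6: 6 × 0.73 = 4.380
  c=7: 7 × 0.66 = 4.620
  c=8: 8 × 0.57 = 4.560
Maximum at c = 7 (4.620 surviving larvae).

7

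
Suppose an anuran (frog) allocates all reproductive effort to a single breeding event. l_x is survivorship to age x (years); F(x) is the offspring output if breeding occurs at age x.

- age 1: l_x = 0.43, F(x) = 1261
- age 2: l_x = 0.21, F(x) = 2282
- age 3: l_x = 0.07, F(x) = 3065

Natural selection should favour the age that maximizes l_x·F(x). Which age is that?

1

Expected offspring if breeding at age x = l_x × F(x):
  age 1: 0.43 × 1261 = 542.230
  age 2: 0.21 × 2282 = 479.220
  age 3: 0.07 × 3065 = 214.550
Maximum at age 1 (542.230).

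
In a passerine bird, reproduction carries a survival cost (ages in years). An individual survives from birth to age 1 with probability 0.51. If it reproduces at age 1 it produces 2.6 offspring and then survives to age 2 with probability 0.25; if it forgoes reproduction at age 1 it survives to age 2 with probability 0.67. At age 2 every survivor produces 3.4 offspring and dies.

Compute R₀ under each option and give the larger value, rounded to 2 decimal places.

breed at age 1: R₀ = 0.51 × (2.6 + 0.25 × 3.4) = 0.51 × 3.4500 = 1.7595
delay to age 2: R₀ = 0.51 × (0.67 × 3.4) = 0.51 × 2.2780 = 1.1618
Higher: breed at age 1 (1.7595).

1.76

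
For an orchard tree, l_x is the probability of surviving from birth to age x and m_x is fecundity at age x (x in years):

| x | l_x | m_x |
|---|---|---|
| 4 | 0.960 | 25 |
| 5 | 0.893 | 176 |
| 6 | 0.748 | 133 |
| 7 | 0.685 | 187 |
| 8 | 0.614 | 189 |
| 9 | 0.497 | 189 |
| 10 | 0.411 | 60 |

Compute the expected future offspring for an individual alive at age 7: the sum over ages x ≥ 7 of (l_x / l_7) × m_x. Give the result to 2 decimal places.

l_7 = 0.685. Conditional survival from age 7 to x is l_x / l_7.
  x=7: (0.685/0.685) × 187 = 187.0000
  x=8: (0.614/0.685) × 189 = 169.4102
  x=9: (0.497/0.685) × 189 = 137.1285
  x=10: (0.411/0.685) × 60 = 36.0000
Sum = 187.0000 + 169.4102 + 137.1285 + 36.0000 = 529.5387

529.54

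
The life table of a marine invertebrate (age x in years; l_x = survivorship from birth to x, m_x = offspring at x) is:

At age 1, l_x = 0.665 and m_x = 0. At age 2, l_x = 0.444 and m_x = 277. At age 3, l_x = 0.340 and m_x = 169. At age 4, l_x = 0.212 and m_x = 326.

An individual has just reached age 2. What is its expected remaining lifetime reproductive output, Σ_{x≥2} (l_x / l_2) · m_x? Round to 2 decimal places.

l_2 = 0.444. Conditional survival from age 2 to x is l_x / l_2.
  x=2: (0.444/0.444) × 277 = 277.0000
  x=3: (0.340/0.444) × 169 = 129.4144
  x=4: (0.212/0.444) × 326 = 155.6577
Sum = 277.0000 + 129.4144 + 155.6577 = 562.0721

562.07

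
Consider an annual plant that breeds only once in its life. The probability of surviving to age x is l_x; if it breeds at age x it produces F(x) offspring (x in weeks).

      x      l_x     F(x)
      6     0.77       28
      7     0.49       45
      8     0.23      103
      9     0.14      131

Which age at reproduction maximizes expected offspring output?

Expected offspring if breeding at age x = l_x × F(x):
  age 6: 0.77 × 28 = 21.560
  age 7: 0.49 × 45 = 22.050
  age 8: 0.23 × 103 = 23.690
  age 9: 0.14 × 131 = 18.340
Maximum at age 8 (23.690).

8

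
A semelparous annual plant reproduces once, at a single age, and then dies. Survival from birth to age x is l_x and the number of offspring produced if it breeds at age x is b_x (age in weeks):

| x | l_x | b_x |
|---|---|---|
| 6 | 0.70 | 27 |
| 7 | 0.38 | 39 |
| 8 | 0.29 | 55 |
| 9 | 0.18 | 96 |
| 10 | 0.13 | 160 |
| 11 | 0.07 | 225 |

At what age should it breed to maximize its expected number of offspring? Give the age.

Expected offspring if breeding at age x = l_x × b_x:
  age 6: 0.70 × 27 = 18.900
  age 7: 0.38 × 39 = 14.820
  age 8: 0.29 × 55 = 15.950
  age 9: 0.18 × 96 = 17.280
  age 10: 0.13 × 160 = 20.800
  age 11: 0.07 × 225 = 15.750
Maximum at age 10 (20.800).

10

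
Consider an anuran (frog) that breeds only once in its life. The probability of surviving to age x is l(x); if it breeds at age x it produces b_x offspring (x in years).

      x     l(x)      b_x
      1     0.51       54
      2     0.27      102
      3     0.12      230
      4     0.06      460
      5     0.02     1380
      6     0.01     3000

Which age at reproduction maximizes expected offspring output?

Expected offspring if breeding at age x = l(x) × b_x:
  age 1: 0.51 × 54 = 27.540
  age 2: 0.27 × 102 = 27.540
  age 3: 0.12 × 230 = 27.600
  age 4: 0.06 × 460 = 27.600
  age 5: 0.02 × 1380 = 27.600
  age 6: 0.01 × 3000 = 30.000
Maximum at age 6 (30.000).

6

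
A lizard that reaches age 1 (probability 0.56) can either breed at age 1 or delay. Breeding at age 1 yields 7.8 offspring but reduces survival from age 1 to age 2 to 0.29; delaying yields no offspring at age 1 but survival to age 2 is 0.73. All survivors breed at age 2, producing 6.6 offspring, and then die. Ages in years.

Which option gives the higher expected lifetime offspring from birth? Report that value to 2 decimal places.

breed at age 1: R₀ = 0.56 × (7.8 + 0.29 × 6.6) = 0.56 × 9.7140 = 5.4398
delay to age 2: R₀ = 0.56 × (0.73 × 6.6) = 0.56 × 4.8180 = 2.6981
Higher: breed at age 1 (5.4398).

5.44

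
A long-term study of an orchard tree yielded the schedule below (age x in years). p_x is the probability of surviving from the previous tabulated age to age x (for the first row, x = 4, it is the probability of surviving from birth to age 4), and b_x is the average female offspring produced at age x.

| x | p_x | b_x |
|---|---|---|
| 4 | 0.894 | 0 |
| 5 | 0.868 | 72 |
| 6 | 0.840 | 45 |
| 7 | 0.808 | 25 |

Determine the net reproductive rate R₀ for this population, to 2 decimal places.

98.37

Survivorship from birth: l_x = p_4·p_5·…·p_x.
  l_4 = 0.89400
  l_5 = 0.77599
  l_6 = 0.65183
  l_7 = 0.52668
R₀ = Σ l_x b_x:
  age 4: 0.89400 × 0 = 0.0000
  age 5: 0.77599 × 72 = 55.8713
  age 6: 0.65183 × 45 = 29.3324
  age 7: 0.52668 × 25 = 13.1670
R₀ = 0.0000 + 55.8713 + 29.3324 + 13.1670 = 98.3706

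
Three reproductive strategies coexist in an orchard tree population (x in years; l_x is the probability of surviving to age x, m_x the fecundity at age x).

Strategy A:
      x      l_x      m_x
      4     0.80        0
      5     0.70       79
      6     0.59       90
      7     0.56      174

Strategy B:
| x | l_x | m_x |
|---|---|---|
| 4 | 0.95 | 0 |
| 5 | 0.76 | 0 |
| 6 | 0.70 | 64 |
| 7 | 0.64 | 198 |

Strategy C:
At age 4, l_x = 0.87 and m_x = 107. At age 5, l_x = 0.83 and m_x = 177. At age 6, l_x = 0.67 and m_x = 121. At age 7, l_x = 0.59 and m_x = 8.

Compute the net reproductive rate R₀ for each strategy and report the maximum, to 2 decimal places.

325.79

Strategy A: R₀ = 0.80×0 + 0.70×79 + 0.59×90 + 0.56×174 = 205.8400
Strategy B: R₀ = 0.95×0 + 0.76×0 + 0.70×64 + 0.64×198 = 171.5200
Strategy C: R₀ = 0.87×107 + 0.83×177 + 0.67×121 + 0.59×8 = 325.7900
Highest R₀: strategy C with 325.7900.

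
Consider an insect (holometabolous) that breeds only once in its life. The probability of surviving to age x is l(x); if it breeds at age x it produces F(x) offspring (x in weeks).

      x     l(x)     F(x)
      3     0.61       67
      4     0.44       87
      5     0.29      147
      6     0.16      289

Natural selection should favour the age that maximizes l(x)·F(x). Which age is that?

6

Expected offspring if breeding at age x = l(x) × F(x):
  age 3: 0.61 × 67 = 40.870
  age 4: 0.44 × 87 = 38.280
  age 5: 0.29 × 147 = 42.630
  age 6: 0.16 × 289 = 46.240
Maximum at age 6 (46.240).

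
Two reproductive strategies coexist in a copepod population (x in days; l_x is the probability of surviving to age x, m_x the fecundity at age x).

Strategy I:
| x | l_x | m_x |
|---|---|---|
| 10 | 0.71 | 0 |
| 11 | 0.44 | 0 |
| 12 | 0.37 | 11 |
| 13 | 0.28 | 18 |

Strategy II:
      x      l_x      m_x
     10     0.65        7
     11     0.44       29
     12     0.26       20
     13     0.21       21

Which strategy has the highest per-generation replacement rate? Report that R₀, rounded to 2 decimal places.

Strategy I: R₀ = 0.71×0 + 0.44×0 + 0.37×11 + 0.28×18 = 9.1100
Strategy II: R₀ = 0.65×7 + 0.44×29 + 0.26×20 + 0.21×21 = 26.9200
Highest R₀: strategy II with 26.9200.

26.92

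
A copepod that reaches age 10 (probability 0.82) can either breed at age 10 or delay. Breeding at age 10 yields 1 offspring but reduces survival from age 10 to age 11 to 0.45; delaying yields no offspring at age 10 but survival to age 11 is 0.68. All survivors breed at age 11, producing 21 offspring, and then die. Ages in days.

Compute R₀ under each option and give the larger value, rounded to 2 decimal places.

11.71

breed at age 10: R₀ = 0.82 × (1 + 0.45 × 21) = 0.82 × 10.4500 = 8.5690
delay to age 11: R₀ = 0.82 × (0.68 × 21) = 0.82 × 14.2800 = 11.7096
Higher: delay to age 11 (11.7096).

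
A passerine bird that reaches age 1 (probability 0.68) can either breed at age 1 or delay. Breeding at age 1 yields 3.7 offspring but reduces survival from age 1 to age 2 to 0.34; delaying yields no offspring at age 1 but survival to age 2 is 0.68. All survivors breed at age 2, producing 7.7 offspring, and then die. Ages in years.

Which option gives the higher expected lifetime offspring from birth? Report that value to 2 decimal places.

breed at age 1: R₀ = 0.68 × (3.7 + 0.34 × 7.7) = 0.68 × 6.3180 = 4.2962
delay to age 2: R₀ = 0.68 × (0.68 × 7.7) = 0.68 × 5.2360 = 3.5605
Higher: breed at age 1 (4.2962).

4.30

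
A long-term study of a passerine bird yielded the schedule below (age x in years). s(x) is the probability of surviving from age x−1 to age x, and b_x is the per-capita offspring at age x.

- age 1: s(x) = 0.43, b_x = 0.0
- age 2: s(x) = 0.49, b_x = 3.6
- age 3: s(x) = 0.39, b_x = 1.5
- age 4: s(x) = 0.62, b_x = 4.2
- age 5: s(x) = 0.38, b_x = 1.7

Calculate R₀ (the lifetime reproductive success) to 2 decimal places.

Survivorship from birth: l_x = s_1·s_2·…·s_x.
  l_1 = 0.43000
  l_2 = 0.21070
  l_3 = 0.08217
  l_4 = 0.05095
  l_5 = 0.01936
R₀ = Σ l_x b_x:
  age 1: 0.43000 × 0.0 = 0.0000
  age 2: 0.21070 × 3.6 = 0.7585
  age 3: 0.08217 × 1.5 = 0.1233
  age 4: 0.05095 × 4.2 = 0.2140
  age 5: 0.01936 × 1.7 = 0.0329
R₀ = 0.0000 + 0.7585 + 0.1233 + 0.2140 + 0.0329 = 1.1287

1.13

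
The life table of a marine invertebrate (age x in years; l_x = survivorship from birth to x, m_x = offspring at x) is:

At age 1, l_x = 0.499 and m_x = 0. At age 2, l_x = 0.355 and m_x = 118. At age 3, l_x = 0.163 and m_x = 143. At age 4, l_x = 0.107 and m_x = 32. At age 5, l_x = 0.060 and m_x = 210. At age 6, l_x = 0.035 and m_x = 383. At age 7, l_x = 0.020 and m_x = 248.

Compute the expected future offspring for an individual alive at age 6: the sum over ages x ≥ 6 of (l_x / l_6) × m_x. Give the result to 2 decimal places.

l_6 = 0.035. Conditional survival from age 6 to x is l_x / l_6.
  x=6: (0.035/0.035) × 383 = 383.0000
  x=7: (0.020/0.035) × 248 = 141.7143
Sum = 383.0000 + 141.7143 = 524.7143

524.71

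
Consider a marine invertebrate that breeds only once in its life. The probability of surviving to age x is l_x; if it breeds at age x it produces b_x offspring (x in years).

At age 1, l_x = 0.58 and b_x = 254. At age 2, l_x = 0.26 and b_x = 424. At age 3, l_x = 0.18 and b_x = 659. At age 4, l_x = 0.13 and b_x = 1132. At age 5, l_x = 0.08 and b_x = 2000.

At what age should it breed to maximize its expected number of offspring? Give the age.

5

Expected offspring if breeding at age x = l_x × b_x:
  age 1: 0.58 × 254 = 147.320
  age 2: 0.26 × 424 = 110.240
  age 3: 0.18 × 659 = 118.620
  age 4: 0.13 × 1132 = 147.160
  age 5: 0.08 × 2000 = 160.000
Maximum at age 5 (160.000).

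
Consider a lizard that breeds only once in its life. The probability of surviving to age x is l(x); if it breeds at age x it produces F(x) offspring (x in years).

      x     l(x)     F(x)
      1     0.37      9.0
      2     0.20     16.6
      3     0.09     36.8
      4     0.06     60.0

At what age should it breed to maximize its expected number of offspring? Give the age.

Expected offspring if breeding at age x = l(x) × F(x):
  age 1: 0.37 × 9.0 = 3.330
  age 2: 0.20 × 16.6 = 3.320
  age 3: 0.09 × 36.8 = 3.312
  age 4: 0.06 × 60.0 = 3.600
Maximum at age 4 (3.600).

4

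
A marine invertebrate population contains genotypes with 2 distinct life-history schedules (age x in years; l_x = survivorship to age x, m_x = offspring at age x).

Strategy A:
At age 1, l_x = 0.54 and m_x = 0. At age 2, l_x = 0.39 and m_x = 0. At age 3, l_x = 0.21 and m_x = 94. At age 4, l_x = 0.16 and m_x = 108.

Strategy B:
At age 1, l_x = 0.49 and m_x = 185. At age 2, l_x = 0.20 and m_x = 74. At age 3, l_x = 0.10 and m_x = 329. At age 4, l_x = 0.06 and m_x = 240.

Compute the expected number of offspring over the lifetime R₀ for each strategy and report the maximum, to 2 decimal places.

152.75

Strategy A: R₀ = 0.54×0 + 0.39×0 + 0.21×94 + 0.16×108 = 37.0200
Strategy B: R₀ = 0.49×185 + 0.20×74 + 0.10×329 + 0.06×240 = 152.7500
Highest R₀: strategy B with 152.7500.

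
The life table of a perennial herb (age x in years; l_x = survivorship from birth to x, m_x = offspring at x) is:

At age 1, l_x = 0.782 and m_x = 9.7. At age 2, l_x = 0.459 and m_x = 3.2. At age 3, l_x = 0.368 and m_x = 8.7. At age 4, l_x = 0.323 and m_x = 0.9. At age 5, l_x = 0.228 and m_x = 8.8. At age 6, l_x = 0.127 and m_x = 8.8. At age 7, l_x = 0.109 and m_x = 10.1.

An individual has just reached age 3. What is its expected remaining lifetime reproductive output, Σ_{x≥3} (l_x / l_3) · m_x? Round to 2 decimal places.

l_3 = 0.368. Conditional survival from age 3 to x is l_x / l_3.
  x=3: (0.368/0.368) × 8.7 = 8.7000
  x=4: (0.323/0.368) × 0.9 = 0.7899
  x=5: (0.228/0.368) × 8.8 = 5.4522
  x=6: (0.127/0.368) × 8.8 = 3.0370
  x=7: (0.109/0.368) × 10.1 = 2.9916
Sum = 8.7000 + 0.7899 + 5.4522 + 3.0370 + 2.9916 = 20.9707

20.97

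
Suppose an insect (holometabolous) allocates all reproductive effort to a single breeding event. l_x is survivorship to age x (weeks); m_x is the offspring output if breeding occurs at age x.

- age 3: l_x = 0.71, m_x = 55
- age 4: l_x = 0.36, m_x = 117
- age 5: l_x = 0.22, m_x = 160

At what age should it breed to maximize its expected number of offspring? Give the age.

4

Expected offspring if breeding at age x = l_x × m_x:
  age 3: 0.71 × 55 = 39.050
  age 4: 0.36 × 117 = 42.120
  age 5: 0.22 × 160 = 35.200
Maximum at age 4 (42.120).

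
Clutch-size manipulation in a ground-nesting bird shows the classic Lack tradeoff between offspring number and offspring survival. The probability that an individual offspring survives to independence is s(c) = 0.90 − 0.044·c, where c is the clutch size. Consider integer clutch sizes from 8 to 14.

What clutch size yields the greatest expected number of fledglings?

10

Expected fledglings = c × s(c):
  c=8: 8 × 0.548 = 4.384
  c=9: 9 × 0.504 = 4.536
  c=10: 10 × 0.460 = 4.600
  c=11: 11 × 0.416 = 4.576
  c=12: 12 × 0.372 = 4.464
  c=13: 13 × 0.328 = 4.264
  c=14: 14 × 0.284 = 3.976
Maximum at c = 10 (4.600 fledglings).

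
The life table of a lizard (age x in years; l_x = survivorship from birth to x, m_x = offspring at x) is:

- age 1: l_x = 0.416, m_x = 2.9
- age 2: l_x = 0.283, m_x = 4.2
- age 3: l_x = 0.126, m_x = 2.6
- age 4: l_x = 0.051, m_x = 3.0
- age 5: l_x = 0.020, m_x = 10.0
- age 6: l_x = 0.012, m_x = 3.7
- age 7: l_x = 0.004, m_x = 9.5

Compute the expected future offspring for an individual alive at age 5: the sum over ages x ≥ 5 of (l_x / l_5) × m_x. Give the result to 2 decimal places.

14.12

l_5 = 0.020. Conditional survival from age 5 to x is l_x / l_5.
  x=5: (0.020/0.020) × 10.0 = 10.0000
  x=6: (0.012/0.020) × 3.7 = 2.2200
  x=7: (0.004/0.020) × 9.5 = 1.9000
Sum = 10.0000 + 2.2200 + 1.9000 = 14.1200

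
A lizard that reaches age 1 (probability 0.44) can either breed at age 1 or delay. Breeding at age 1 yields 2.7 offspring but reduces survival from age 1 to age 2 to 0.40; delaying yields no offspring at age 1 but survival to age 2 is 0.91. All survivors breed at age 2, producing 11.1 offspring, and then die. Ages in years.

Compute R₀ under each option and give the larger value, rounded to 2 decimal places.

breed at age 1: R₀ = 0.44 × (2.7 + 0.40 × 11.1) = 0.44 × 7.1400 = 3.1416
delay to age 2: R₀ = 0.44 × (0.91 × 11.1) = 0.44 × 10.1010 = 4.4444
Higher: delay to age 2 (4.4444).

4.44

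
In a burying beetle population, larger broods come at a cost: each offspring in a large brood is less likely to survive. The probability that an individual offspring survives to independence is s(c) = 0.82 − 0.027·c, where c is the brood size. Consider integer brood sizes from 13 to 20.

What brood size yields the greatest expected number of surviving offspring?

15

Expected surviving offspring = c × s(c):
  c=13: 13 × 0.469 = 6.097
  c=14: 14 × 0.442 = 6.188
  c=15: 15 × 0.415 = 6.225
  c=16: 16 × 0.388 = 6.208
  c=17: 17 × 0.361 = 6.137
  c=18: 18 × 0.334 = 6.012
  c=19: 19 × 0.307 = 5.833
  c=20: 20 × 0.280 = 5.600
Maximum at c = 15 (6.225 surviving offspring).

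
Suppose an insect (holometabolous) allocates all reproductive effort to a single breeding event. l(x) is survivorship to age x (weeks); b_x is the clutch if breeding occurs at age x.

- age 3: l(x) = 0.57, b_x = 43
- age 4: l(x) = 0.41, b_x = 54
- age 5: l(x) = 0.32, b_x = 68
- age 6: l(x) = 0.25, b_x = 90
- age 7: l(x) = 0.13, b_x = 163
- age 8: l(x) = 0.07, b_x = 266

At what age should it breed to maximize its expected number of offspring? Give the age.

3

Expected offspring if breeding at age x = l(x) × b_x:
  age 3: 0.57 × 43 = 24.510
  age 4: 0.41 × 54 = 22.140
  age 5: 0.32 × 68 = 21.760
  age 6: 0.25 × 90 = 22.500
  age 7: 0.13 × 163 = 21.190
  age 8: 0.07 × 266 = 18.620
Maximum at age 3 (24.510).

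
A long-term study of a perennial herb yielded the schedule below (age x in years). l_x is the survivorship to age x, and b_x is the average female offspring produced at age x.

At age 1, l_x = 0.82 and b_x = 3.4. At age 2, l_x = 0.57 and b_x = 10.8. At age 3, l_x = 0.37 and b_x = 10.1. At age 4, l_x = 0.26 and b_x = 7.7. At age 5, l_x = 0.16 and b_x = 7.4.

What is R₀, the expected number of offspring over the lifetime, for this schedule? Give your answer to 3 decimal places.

15.867

R₀ = Σ l_x b_x:
  age 1: 0.82 × 3.4 = 2.7880
  age 2: 0.57 × 10.8 = 6.1560
  age 3: 0.37 × 10.1 = 3.7370
  age 4: 0.26 × 7.7 = 2.0020
  age 5: 0.16 × 7.4 = 1.1840
R₀ = 2.7880 + 6.1560 + 3.7370 + 2.0020 + 1.1840 = 15.8670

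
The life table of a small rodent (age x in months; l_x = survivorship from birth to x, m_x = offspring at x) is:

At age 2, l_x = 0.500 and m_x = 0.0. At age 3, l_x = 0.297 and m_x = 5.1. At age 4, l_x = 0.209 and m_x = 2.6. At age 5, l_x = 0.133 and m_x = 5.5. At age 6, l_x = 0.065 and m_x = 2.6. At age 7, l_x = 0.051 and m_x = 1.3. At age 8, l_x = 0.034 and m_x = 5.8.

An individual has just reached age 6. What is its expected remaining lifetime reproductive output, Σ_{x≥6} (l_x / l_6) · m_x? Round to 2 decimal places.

l_6 = 0.065. Conditional survival from age 6 to x is l_x / l_6.
  x=6: (0.065/0.065) × 2.6 = 2.6000
  x=7: (0.051/0.065) × 1.3 = 1.0200
  x=8: (0.034/0.065) × 5.8 = 3.0338
Sum = 2.6000 + 1.0200 + 3.0338 = 6.6538

6.65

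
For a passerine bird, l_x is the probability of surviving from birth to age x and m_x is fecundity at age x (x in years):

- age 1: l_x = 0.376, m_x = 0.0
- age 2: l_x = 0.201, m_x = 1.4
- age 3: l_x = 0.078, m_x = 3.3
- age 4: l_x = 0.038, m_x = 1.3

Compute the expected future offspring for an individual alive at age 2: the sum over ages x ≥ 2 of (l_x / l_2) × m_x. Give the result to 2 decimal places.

l_2 = 0.201. Conditional survival from age 2 to x is l_x / l_2.
  x=2: (0.201/0.201) × 1.4 = 1.4000
  x=3: (0.078/0.201) × 3.3 = 1.2806
  x=4: (0.038/0.201) × 1.3 = 0.2458
Sum = 1.4000 + 1.2806 + 0.2458 = 2.9264

2.93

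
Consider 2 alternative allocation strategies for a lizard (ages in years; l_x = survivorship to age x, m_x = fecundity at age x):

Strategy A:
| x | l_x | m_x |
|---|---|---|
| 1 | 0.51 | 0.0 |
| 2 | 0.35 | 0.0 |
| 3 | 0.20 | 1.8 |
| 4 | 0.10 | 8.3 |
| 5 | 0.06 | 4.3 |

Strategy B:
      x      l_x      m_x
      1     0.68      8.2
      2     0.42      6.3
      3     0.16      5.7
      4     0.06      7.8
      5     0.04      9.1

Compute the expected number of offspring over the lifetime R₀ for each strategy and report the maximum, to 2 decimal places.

Strategy A: R₀ = 0.51×0.0 + 0.35×0.0 + 0.20×1.8 + 0.10×8.3 + 0.06×4.3 = 1.4480
Strategy B: R₀ = 0.68×8.2 + 0.42×6.3 + 0.16×5.7 + 0.06×7.8 + 0.04×9.1 = 9.9660
Highest R₀: strategy B with 9.9660.

9.97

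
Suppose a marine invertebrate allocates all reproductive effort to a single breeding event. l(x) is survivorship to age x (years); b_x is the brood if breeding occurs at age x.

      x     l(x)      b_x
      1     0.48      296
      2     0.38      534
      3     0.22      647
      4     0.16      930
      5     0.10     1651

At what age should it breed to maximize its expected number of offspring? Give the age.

2

Expected offspring if breeding at age x = l(x) × b_x:
  age 1: 0.48 × 296 = 142.080
  age 2: 0.38 × 534 = 202.920
  age 3: 0.22 × 647 = 142.340
  age 4: 0.16 × 930 = 148.800
  age 5: 0.10 × 1651 = 165.100
Maximum at age 2 (202.920).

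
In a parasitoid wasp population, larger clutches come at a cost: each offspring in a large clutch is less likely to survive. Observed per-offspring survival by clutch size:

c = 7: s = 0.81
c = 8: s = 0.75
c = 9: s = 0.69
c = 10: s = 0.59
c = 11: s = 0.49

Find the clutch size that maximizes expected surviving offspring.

9

Expected surviving offspring = c × s(c):
  c=7: 7 × 0.81 = 5.670
  c=8: 8 × 0.75 = 6.000
  c=9: 9 × 0.69 = 6.210
  c=10: 10 × 0.59 = 5.900
  c=11: 11 × 0.49 = 5.390
Maximum at c = 9 (6.210 surviving offspring).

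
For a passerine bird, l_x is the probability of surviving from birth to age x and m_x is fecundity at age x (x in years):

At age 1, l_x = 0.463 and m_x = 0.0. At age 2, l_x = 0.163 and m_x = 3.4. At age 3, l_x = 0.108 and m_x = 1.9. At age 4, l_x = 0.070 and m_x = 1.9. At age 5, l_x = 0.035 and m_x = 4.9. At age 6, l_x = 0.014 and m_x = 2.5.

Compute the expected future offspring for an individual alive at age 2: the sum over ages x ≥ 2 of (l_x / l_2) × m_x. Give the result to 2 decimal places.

l_2 = 0.163. Conditional survival from age 2 to x is l_x / l_2.
  x=2: (0.163/0.163) × 3.4 = 3.4000
  x=3: (0.108/0.163) × 1.9 = 1.2589
  x=4: (0.070/0.163) × 1.9 = 0.8160
  x=5: (0.035/0.163) × 4.9 = 1.0521
  x=6: (0.014/0.163) × 2.5 = 0.2147
Sum = 3.4000 + 1.2589 + 0.8160 + 1.0521 + 0.2147 = 6.7417

6.74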